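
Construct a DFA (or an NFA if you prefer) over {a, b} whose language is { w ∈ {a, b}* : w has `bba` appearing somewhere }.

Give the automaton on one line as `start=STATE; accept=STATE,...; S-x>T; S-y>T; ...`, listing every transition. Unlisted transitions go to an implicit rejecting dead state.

start=s0; accept=s3; s0-a>s0; s0-b>s1; s1-a>s0; s1-b>s2; s2-a>s3; s2-b>s2; s3-a>s3; s3-b>s3

States s0..s2 record the length of the longest prefix of `bba` that matches the current input suffix. Reaching s3 means `bba` has been seen, and we stay there forever. Accept from s3.
With 4 states:
        a   b  
>  s0   s0  s1 
   s1   s0  s2 
   s2   s3  s2 
 * s3   s3  s3 
(> = start, * = accepting)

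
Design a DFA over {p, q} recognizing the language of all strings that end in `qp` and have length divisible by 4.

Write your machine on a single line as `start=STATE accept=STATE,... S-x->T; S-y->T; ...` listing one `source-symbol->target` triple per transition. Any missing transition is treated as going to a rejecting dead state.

start=s0; accept=s10; s0-p->s1; s0-q->s2; s1-p->s3; s1-q->s4; s2-p->s5; s2-q->s4; s3-p->s6; s3-q->s7; s4-p->s8; s4-q->s7; s5-p->s6; s5-q->s7; s6-p->s0; s6-q->s9; s7-p->s10; s7-q->s9; s8-p->s0; s8-q->s9; s9-p->s11; s9-q->s2; s10-p->s1; s10-q->s2; s11-p->s3; s11-q->s4

Build one automaton per condition and run them in lockstep. One (3 states) tracks how much of the suffix `qp` has currently been matched; the other (4 states) tracks the input length modulo 4. Each combined state is a pair, one component from each; accept when both components accept.
12 states suffice.
          p    q  
>  s0     s1   s2 
   s1     s3   s4 
   s2     s5   s4 
   s3     s6   s7 
   s4     s8   s7 
   s5     s6   s7 
   s6     s0   s9 
   s7    s10   s9 
   s8     s0   s9 
   s9    s11   s2 
 * s10    s1   s2 
   s11    s3   s4 
(> = start, * = accepting)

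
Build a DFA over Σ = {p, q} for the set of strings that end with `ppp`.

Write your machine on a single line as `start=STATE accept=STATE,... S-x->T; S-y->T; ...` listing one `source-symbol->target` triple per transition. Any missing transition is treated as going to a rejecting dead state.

Remember how much of `ppp` the current input suffix matches. State A means no match yet; B means the last symbol is `p`; C means the last 2 symbols are `pp`; D means the last 3 symbols are `ppp`. Only D accepts. On a mismatch, fall back to the longest proper suffix that is still a prefix of `ppp`.
4 states suffice.
       p  q 
>  A   B  A 
   B   C  A 
   C   D  A 
 * D   D  A 
(> = start, * = accepting)

start=A; accept=D; A-p->B; A-q->A; B-p->C; B-q->A; C-p->D; C-q->A; D-p->D; D-q->A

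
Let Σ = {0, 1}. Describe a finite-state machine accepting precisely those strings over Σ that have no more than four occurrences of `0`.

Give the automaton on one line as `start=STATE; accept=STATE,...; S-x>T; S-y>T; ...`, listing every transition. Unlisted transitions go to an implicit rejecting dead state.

start=q0; accept=q0,q1,q2,q3,q4; q0-0>q1; q0-1>q0; q1-0>q2; q1-1>q1; q2-0>q3; q2-1>q2; q3-0>q4; q3-1>q3; q4-0>q5; q4-1>q4; q5-0>q5; q5-1>q5

Count `0`s, saturating at 5: states q0 through q4 mean 0 through 4 `0`s seen; q5 means more than 4. Each `0` increments (capped at q5); other symbols loop. Accept from {q0, q1, q2, q3, q4}.
A 6-state machine:
        0   1  
>* q0   q1  q0 
 * q1   q2  q1 
 * q2   q3  q2 
 * q3   q4  q3 
 * q4   q5  q4 
   q5   q5  q5 
(> = start, * = accepting)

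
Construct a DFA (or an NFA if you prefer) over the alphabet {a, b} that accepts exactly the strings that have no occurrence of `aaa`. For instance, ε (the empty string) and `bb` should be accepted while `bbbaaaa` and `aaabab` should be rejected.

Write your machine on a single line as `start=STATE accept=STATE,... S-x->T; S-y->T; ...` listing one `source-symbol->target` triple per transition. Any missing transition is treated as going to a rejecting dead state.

Track partial matches of the forbidden pattern `aaa`. State s3 is a dead state reached once `aaa` has occurred; every other state accepts. s0 means no part of `aaa` is currently matched.
4 states suffice.
        a   b  
>* s0   s1  s0 
 * s1   s2  s0 
 * s2   s3  s0 
   s3   s3  s3 
(> = start, * = accepting)

start=s0; accept=s0,s1,s2; s0-a->s1; s0-b->s0; s1-a->s2; s1-b->s0; s2-a->s3; s2-b->s0; s3-a->s3; s3-b->s3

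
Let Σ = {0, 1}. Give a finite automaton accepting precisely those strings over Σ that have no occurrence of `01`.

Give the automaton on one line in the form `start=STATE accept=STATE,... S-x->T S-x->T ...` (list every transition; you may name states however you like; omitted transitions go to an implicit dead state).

This is the complement of 'contains `01`'. Use the same substring-matching states — q0 through q2 holding how much of `01` has just been matched — but flip the accepting set: everything except the trap q2 accepts.
A 3-state machine:
        0   1  
>* q0   q1  q0 
 * q1   q1  q2 
   q2   q2  q2 
(> = start, * = accepting)

start=q0 accept=q0,q1 q0-0->q1 q0-1->q0 q1-0->q1 q1-1->q2 q2-0->q2 q2-1->q2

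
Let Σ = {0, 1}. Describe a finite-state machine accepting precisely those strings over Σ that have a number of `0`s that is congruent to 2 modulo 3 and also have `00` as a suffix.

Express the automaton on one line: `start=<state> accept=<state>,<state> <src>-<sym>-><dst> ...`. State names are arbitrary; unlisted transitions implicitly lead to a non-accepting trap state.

Build one automaton per condition and run them in lockstep. One (3 states) tracks the count of `0`s modulo 3; the other (3 states) tracks how much of the suffix `00` has currently been matched. Each combined state is a pair, one component from each; accept when both components accept. After merging equivalent states the machine shrinks.
A 5-state machine:
        0   1  
>  q0   q1  q0 
   q1   q2  q3 
 * q2   q0  q4 
   q3   q4  q3 
   q4   q0  q4 
(> = start, * = accepting)

start=q0 accept=q2 q0-0->q1 q0-1->q0 q1-0->q2 q1-1->q3 q2-0->q0 q2-1->q4 q3-0->q4 q3-1->q3 q4-0->q0 q4-1->q4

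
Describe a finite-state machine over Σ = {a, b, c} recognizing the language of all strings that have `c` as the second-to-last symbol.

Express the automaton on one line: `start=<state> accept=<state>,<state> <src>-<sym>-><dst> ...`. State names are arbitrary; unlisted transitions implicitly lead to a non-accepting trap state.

start=s0 accept=s10,s11,s12 s0-a->s1 s0-b->s2 s0-c->s3 s1-a->s4 s1-b->s5 s1-c->s6 s2-a->s7 s2-b->s8 s2-c->s9 s3-a->s10 s3-b->s11 s3-c->s12 s4-a->s4 s4-b->s5 s4-c->s6 s5-a->s7 s5-b->s8 s5-c->s9 s6-a->s10 s6-b->s11 s6-c->s12 s7-a->s4 s7-b->s5 s7-c->s6 s8-a->s7 s8-b->s8 s8-c->s9 s9-a->s10 s9-b->s11 s9-c->s12 s10-a->s4 s10-b->s5 s10-c->s6 s11-a->s7 s11-b->s8 s11-c->s9 s12-a->s10 s12-b->s11 s12-c->s12

A DFA must remember the last 2 symbols (since which symbol is second-to-last isn't known until the input ends). Use one state per possible window of the last ≤2 symbols; accept from those whose window starts with `c`.
With 13 states:
          a    b    c  
>  s0     s1   s2   s3 
   s1     s4   s5   s6 
   s2     s7   s8   s9 
   s3    s10  s11  s12 
   s4     s4   s5   s6 
   s5     s7   s8   s9 
   s6    s10  s11  s12 
   s7     s4   s5   s6 
   s8     s7   s8   s9 
   s9    s10  s11  s12 
 * s10    s4   s5   s6 
 * s11    s7   s8   s9 
 * s12   s10  s11  s12 
(> = start, * = accepting)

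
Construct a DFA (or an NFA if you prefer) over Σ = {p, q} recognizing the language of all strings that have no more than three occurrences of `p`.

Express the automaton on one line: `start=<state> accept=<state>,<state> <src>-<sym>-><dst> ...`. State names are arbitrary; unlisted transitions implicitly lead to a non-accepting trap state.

start=A accept=A,B,C,D A-p->B A-q->A B-p->C B-q->B C-p->D C-q->C D-p->E D-q->D E-p->E E-q->E

Only the number of `p`s matters, and only up to 4. Make a chain A → B → C → D → E advanced by each `p` (with E absorbing); every other symbol self-loops. The accepting set is {A, B, C, D}.
A 5-state machine:
       p  q 
>* A   B  A 
 * B   C  B 
 * C   D  C 
 * D   E  D 
   E   E  E 
(> = start, * = accepting)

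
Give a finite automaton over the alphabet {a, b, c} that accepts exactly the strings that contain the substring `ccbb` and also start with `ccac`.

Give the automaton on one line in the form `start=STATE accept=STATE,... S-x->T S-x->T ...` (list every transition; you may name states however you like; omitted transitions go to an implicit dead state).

start=S0 accept=S9 S0-a->S1 S0-b->S1 S0-c->S2 S1-a->S1 S1-b->S1 S1-c->S1 S2-a->S1 S2-b->S1 S2-c->S3 S3-a->S4 S3-b->S1 S3-c->S1 S4-a->S1 S4-b->S1 S4-c->S5 S5-a->S6 S5-b->S6 S5-c->S7 S6-a->S6 S6-b->S6 S6-c->S5 S7-a->S6 S7-b->S8 S7-c->S7 S8-a->S6 S8-b->S9 S8-c->S5 S9-a->S9 S9-b->S9 S9-c->S9

Handle the two conditions separately and then intersect. One (5 states) tracks whether and how much of `ccbb` has been seen; the other (6 states) tracks whether the input so far still matches the prefix `ccac`. Each combined state is a pair, one component from each; accept when both components accept. Minimizing collapses redundant product states.
With 10 states:
        a   b   c  
>  S0   S1  S1  S2 
   S1   S1  S1  S1 
   S2   S1  S1  S3 
   S3   S4  S1  S1 
   S4   S1  S1  S5 
   S5   S6  S6  S7 
   S6   S6  S6  S5 
   S7   S6  S8  S7 
   S8   S6  S9  S5 
 * S9   S9  S9  S9 
(> = start, * = accepting)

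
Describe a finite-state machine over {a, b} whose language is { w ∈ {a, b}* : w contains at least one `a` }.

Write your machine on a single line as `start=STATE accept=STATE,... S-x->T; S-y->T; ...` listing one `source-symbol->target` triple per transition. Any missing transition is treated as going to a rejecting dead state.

Only the number of `a`s matters, and only up to 2. Make a chain q0 → q1 → q2 advanced by each `a` (with q2 absorbing); every other symbol self-loops. The accepting set is {q1, q2}.
With 3 states:
        a   b  
>  q0   q1  q0 
 * q1   q2  q1 
 * q2   q2  q2 
(> = start, * = accepting)

start=q0; accept=q1,q2; q0-a->q1; q0-b->q0; q1-a->q2; q1-b->q1; q2-a->q2; q2-b->q2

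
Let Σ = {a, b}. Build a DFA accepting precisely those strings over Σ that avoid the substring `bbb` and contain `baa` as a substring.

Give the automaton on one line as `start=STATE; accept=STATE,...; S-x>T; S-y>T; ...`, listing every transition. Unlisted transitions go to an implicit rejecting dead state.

Handle the two conditions separately and then intersect. The first has 4 states tracking partial matches of the forbidden pattern `bbb`; the second has 4 states tracking whether and how much of `baa` has been seen. A product state is a pair (one from each), accepting exactly when both do. After merging equivalent states the machine shrinks.
With 8 states:
        a   b  
>  S0   S0  S1 
   S1   S2  S3 
   S2   S4  S1 
   S3   S2  S5 
 * S4   S4  S6 
   S5   S5  S5 
 * S6   S4  S7 
 * S7   S4  S5 
(> = start, * = accepting)

start=S0; accept=S4,S6,S7; S0-a>S0; S0-b>S1; S1-a>S2; S1-b>S3; S2-a>S4; S2-b>S1; S3-a>S2; S3-b>S5; S4-a>S4; S4-b>S6; S5-a>S5; S5-b>S5; S6-a>S4; S6-b>S7; S7-a>S4; S7-b>S5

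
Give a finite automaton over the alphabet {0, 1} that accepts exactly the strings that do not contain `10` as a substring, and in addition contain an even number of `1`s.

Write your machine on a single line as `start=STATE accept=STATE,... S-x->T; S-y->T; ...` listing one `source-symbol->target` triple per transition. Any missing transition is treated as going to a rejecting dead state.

Run two small machines in parallel and take their product. One (3 states) tracks partial matches of the forbidden pattern `10`; the other (2 states) tracks the count of `1`s modulo 2. Each combined state is a pair, one component from each; accept when both components accept.
5 states suffice.
        0   1  
>* s0   s0  s1 
   s1   s2  s3 
   s2   s2  s4 
 * s3   s4  s1 
   s4   s4  s2 
(> = start, * = accepting)

start=s0; accept=s0,s3; s0-0->s0; s0-1->s1; s1-0->s2; s1-1->s3; s2-0->s2; s2-1->s4; s3-0->s4; s3-1->s1; s4-0->s4; s4-1->s2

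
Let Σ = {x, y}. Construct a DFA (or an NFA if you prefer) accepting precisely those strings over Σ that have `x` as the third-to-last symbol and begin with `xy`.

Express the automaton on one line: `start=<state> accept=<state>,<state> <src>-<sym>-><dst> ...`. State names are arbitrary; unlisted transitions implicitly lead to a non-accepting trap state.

Handle the two conditions separately and then intersect. The first has 15 states tracking the last 3 symbols read; the second has 4 states tracking whether the input so far still matches the prefix `xy`. A product state is a pair (one from each), accepting exactly when both do. Equivalent product states are then merged.
With 11 states:
          x    y  
>  q0     q1   q2 
   q1     q2   q3 
   q2     q2   q2 
   q3     q4   q5 
 * q4     q6   q3 
 * q5     q7   q8 
   q6     q9  q10 
   q7     q6   q3 
   q8     q7   q8 
 * q9     q9  q10 
 * q10    q4   q5 
(> = start, * = accepting)

start=q0 accept=q4,q5,q9,q10 q0-x->q1 q0-y->q2 q1-x->q2 q1-y->q3 q2-x->q2 q2-y->q2 q3-x->q4 q3-y->q5 q4-x->q6 q4-y->q3 q5-x->q7 q5-y->q8 q6-x->q9 q6-y->q10 q7-x->q6 q7-y->q3 q8-x->q7 q8-y->q8 q9-x->q9 q9-y->q10 q10-x->q4 q10-y->q5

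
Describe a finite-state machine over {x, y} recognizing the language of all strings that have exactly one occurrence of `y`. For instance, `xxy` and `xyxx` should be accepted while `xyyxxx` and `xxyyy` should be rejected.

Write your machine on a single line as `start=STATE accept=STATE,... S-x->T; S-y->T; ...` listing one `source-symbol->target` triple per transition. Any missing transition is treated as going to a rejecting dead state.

start=S0; accept=S1; S0-x->S0; S0-y->S1; S1-x->S1; S1-y->S2; S2-x->S2; S2-y->S2

Count `y`s, saturating at 2: state S0 means no `y` yet, S1 means one `y` seen, S2 means more than one. Each `y` increments (capped at S2); other symbols loop. Accept from {S1}.
3 states suffice.
        x   y  
>  S0   S0  S1 
 * S1   S1  S2 
   S2   S2  S2 
(> = start, * = accepting)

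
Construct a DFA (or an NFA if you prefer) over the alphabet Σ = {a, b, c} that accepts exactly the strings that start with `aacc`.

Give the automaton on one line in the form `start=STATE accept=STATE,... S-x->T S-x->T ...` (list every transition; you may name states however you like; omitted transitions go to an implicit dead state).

Check the first 4 symbols one by one: q0 through q3 record how many have matched `aacc` so far; any wrong symbol goes to the dead state q5. After all 4 match we enter the accepting sink q4.
A 6-state machine:
        a   b   c  
>  q0   q1  q5  q5 
   q1   q2  q5  q5 
   q2   q5  q5  q3 
   q3   q5  q5  q4 
 * q4   q4  q4  q4 
   q5   q5  q5  q5 
(> = start, * = accepting)

start=q0 accept=q4 q0-a->q1 q0-b->q5 q0-c->q5 q1-a->q2 q1-b->q5 q1-c->q5 q2-a->q5 q2-b->q5 q2-c->q3 q3-a->q5 q3-b->q5 q3-c->q4 q4-a->q4 q4-b->q4 q4-c->q4 q5-a->q5 q5-b->q5 q5-c->q5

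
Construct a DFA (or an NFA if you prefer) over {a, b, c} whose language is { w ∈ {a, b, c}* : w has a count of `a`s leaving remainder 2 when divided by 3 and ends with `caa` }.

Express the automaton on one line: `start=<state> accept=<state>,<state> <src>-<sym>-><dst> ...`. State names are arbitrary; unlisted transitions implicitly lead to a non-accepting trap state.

start=S0 accept=S8 S0-a->S1 S0-b->S0 S0-c->S2 S1-a->S3 S1-b->S1 S1-c->S4 S2-a->S5 S2-b->S0 S2-c->S2 S3-a->S0 S3-b->S3 S3-c->S6 S4-a->S7 S4-b->S1 S4-c->S4 S5-a->S8 S5-b->S1 S5-c->S4 S6-a->S9 S6-b->S3 S6-c->S6 S7-a->S10 S7-b->S3 S7-c->S6 S8-a->S0 S8-b->S3 S8-c->S6 S9-a->S11 S9-b->S0 S9-c->S2 S10-a->S1 S10-b->S0 S10-c->S2 S11-a->S3 S11-b->S1 S11-c->S4

Build one automaton per condition and run them in lockstep. The first has 3 states tracking the count of `a`s modulo 3; the second has 4 states tracking how much of the suffix `caa` has currently been matched. A product state is a pair (one from each), accepting exactly when both do.
With 12 states:
          a    b    c  
>  S0     S1   S0   S2 
   S1     S3   S1   S4 
   S2     S5   S0   S2 
   S3     S0   S3   S6 
   S4     S7   S1   S4 
   S5     S8   S1   S4 
   S6     S9   S3   S6 
   S7    S10   S3   S6 
 * S8     S0   S3   S6 
   S9    S11   S0   S2 
   S10    S1   S0   S2 
   S11    S3   S1   S4 
(> = start, * = accepting)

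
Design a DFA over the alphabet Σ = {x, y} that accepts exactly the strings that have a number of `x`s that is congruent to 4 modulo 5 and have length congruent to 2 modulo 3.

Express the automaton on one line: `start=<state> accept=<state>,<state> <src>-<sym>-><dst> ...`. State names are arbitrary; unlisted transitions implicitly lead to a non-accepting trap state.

Handle the two conditions separately and then intersect. One (5 states) tracks the count of `x`s modulo 5; the other (3 states) tracks the input length modulo 3. Each combined state is a pair, one component from each; accept when both components accept.
With 15 states:
          x    y  
>  q0     q1   q2 
   q1     q3   q4 
   q2     q4   q5 
   q3     q6   q7 
   q4     q7   q8 
   q5     q8   q0 
   q6     q9  q10 
   q7    q10  q11 
   q8    q11   q1 
   q9     q5  q12 
   q10   q12  q13 
   q11   q13   q3 
 * q12    q0  q14 
   q13   q14   q6 
   q14    q2   q9 
(> = start, * = accepting)

start=q0 accept=q12 q0-x->q1 q0-y->q2 q1-x->q3 q1-y->q4 q2-x->q4 q2-y->q5 q3-x->q6 q3-y->q7 q4-x->q7 q4-y->q8 q5-x->q8 q5-y->q0 q6-x->q9 q6-y->q10 q7-x->q10 q7-y->q11 q8-x->q11 q8-y->q1 q9-x->q5 q9-y->q12 q10-x->q12 q10-y->q13 q11-x->q13 q11-y->q3 q12-x->q0 q12-y->q14 q13-x->q14 q13-y->q6 q14-x->q2 q14-y->q9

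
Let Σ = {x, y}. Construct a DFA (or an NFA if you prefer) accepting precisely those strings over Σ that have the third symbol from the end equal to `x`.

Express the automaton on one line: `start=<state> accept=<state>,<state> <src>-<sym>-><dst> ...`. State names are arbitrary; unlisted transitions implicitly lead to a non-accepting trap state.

start=q0 accept=q7,q8,q9,q10 q0-x->q1 q0-y->q2 q1-x->q3 q1-y->q4 q2-x->q5 q2-y->q6 q3-x->q7 q3-y->q8 q4-x->q9 q4-y->q10 q5-x->q11 q5-y->q12 q6-x->q13 q6-y->q14 q7-x->q7 q7-y->q8 q8-x->q9 q8-y->q10 q9-x->q11 q9-y->q12 q10-x->q13 q10-y->q14 q11-x->q7 q11-y->q8 q12-x->q9 q12-y->q10 q13-x->q11 q13-y->q12 q14-x->q13 q14-y->q14

Because acceptance depends on a position counted from the end, the machine has to buffer the most recent 3 symbols. Make each state the string of the last up-to-3 symbols read; on input `x` shift the window left and append `x`. Accept when the buffered window has length 3 and begins with `x`.
With 15 states:
          x    y  
>  q0     q1   q2 
   q1     q3   q4 
   q2     q5   q6 
   q3     q7   q8 
   q4     q9  q10 
   q5    q11  q12 
   q6    q13  q14 
 * q7     q7   q8 
 * q8     q9  q10 
 * q9    q11  q12 
 * q10   q13  q14 
   q11    q7   q8 
   q12    q9  q10 
   q13   q11  q12 
   q14   q13  q14 
(> = start, * = accepting)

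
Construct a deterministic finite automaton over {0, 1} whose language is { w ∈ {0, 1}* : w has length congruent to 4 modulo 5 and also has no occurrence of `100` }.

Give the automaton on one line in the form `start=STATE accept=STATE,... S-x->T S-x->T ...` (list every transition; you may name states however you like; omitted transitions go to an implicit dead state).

Run two small machines in parallel and take their product. One (5 states) tracks the input length modulo 5; the other (4 states) tracks partial matches of the forbidden pattern `100`. Each combined state is a pair, one component from each; accept when both components accept. Equivalent product states are then merged.
          0    1  
>  q0     q1   q2 
   q1     q3   q4 
   q2     q5   q4 
   q3     q6   q7 
   q4     q8   q7 
   q5     q9   q7 
   q6    q10  q11 
   q7    q12  q11 
   q8     q9  q11 
   q9     q9   q9 
 * q10    q0  q13 
 * q11   q14  q13 
 * q12    q9  q13 
   q13   q15   q2 
   q14    q9   q2 
   q15    q9   q4 
(> = start, * = accepting)

start=q0 accept=q10,q11,q12 q0-0->q1 q0-1->q2 q1-0->q3 q1-1->q4 q2-0->q5 q2-1->q4 q3-0->q6 q3-1->q7 q4-0->q8 q4-1->q7 q5-0->q9 q5-1->q7 q6-0->q10 q6-1->q11 q7-0->q12 q7-1->q11 q8-0->q9 q8-1->q11 q9-0->q9 q9-1->q9 q10-0->q0 q10-1->q13 q11-0->q14 q11-1->q13 q12-0->q9 q12-1->q13 q13-0->q15 q13-1->q2 q14-0->q9 q14-1->q2 q15-0->q9 q15-1->q4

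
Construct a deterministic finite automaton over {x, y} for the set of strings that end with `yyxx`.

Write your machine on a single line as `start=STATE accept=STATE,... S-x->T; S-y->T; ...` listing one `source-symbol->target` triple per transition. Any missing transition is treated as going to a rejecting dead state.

start=q0; accept=q4; q0-x->q0; q0-y->q1; q1-x->q0; q1-y->q2; q2-x->q3; q2-y->q2; q3-x->q4; q3-y->q1; q4-x->q0; q4-y->q1

Let each state record the length of the longest suffix of the input read so far that is also a prefix of `yyxx`. q1 means the last symbol is `y`; q2 means the last 2 symbols are `yy`; q3 means the last 3 symbols are `yyx`; q4 means the last 4 symbols are `yyxx`. Accept only at q4, where the string currently ends in `yyxx`.
A 5-state machine:
        x   y  
>  q0   q0  q1 
   q1   q0  q2 
   q2   q3  q2 
   q3   q4  q1 
 * q4   q0  q1 
(> = start, * = accepting)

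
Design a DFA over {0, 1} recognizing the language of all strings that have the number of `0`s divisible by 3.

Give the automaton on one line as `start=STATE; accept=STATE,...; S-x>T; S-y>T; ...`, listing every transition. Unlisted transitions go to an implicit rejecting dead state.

start=s0; accept=s0; s0-0>s1; s0-1>s0; s1-0>s2; s1-1>s1; s2-0>s0; s2-1>s2

Keep the running count of `0`s modulo 3: each `0` advances along the cycle s0 → s1 → s2 → s0 while other symbols loop. Accept at s0.
        0   1  
>* s0   s1  s0 
   s1   s2  s1 
   s2   s0  s2 
(> = start, * = accepting)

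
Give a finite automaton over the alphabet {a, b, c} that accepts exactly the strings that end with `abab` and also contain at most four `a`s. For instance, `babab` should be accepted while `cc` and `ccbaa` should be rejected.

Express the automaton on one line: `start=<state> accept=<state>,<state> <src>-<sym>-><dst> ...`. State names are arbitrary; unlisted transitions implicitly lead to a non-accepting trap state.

Handle the two conditions separately and then intersect. The first has 5 states tracking how much of the suffix `abab` has currently been matched; the second has 6 states tracking the count of `a`s, saturating at 5. A product state is a pair (one from each), accepting exactly when both do. Equivalent product states are then merged.
With 16 states:
          a    b    c  
>  q0     q1   q0   q0 
   q1     q2   q3   q4 
   q2     q5   q6   q7 
   q3     q8   q4   q4 
   q4     q2   q4   q4 
   q5     q9  q10   q9 
   q6    q11   q7   q7 
   q7     q5   q7   q7 
   q8     q5  q12   q7 
   q9     q9   q9   q9 
   q10   q13   q9   q9 
   q11    q9  q14   q9 
 * q12   q11   q7   q7 
   q13    q9  q15   q9 
 * q14   q13   q9   q9 
 * q15    q9   q9   q9 
(> = start, * = accepting)

start=q0 accept=q12,q14,q15 q0-a->q1 q0-b->q0 q0-c->q0 q1-a->q2 q1-b->q3 q1-c->q4 q2-a->q5 q2-b->q6 q2-c->q7 q3-a->q8 q3-b->q4 q3-c->q4 q4-a->q2 q4-b->q4 q4-c->q4 q5-a->q9 q5-b->q10 q5-c->q9 q6-a->q11 q6-b->q7 q6-c->q7 q7-a->q5 q7-b->q7 q7-c->q7 q8-a->q5 q8-b->q12 q8-c->q7 q9-a->q9 q9-b->q9 q9-c->q9 q10-a->q13 q10-b->q9 q10-c->q9 q11-a->q9 q11-b->q14 q11-c->q9 q12-a->q11 q12-b->q7 q12-c->q7 q13-a->q9 q13-b->q15 q13-c->q9 q14-a->q13 q14-b->q9 q14-c->q9 q15-a->q9 q15-b->q9 q15-c->q9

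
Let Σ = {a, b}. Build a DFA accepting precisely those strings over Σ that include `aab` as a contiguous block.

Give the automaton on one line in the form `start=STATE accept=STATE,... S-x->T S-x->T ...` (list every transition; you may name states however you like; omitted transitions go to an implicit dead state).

Track how much of `aab` has been matched so far: state q0 is no progress, q3 is the absorbing accept state reached once `aab` has occurred. Intermediate states record partial matches; on a mismatch, fall back to the longest reusable overlap.
        a   b  
>  q0   q1  q0 
   q1   q2  q0 
   q2   q2  q3 
 * q3   q3  q3 
(> = start, * = accepting)

start=q0 accept=q3 q0-a->q1 q0-b->q0 q1-a->q2 q1-b->q0 q2-a->q2 q2-b->q3 q3-a->q3 q3-b->q3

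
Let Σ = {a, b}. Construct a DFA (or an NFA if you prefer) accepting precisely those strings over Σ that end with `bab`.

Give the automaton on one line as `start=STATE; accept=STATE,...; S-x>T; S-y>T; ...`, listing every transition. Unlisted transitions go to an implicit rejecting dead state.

Let each state record the length of the longest suffix of the input read so far that is also a prefix of `bab`. q1 means the last symbol is `b`; q2 means the last 2 symbols are `ba`; q3 means the last 3 symbols are `bab`. Accept only at q3, where the string currently ends in `bab`.
4 states suffice.
        a   b  
>  q0   q0  q1 
   q1   q2  q1 
   q2   q0  q3 
 * q3   q2  q1 
(> = start, * = accepting)

start=q0; accept=q3; q0-a>q0; q0-b>q1; q1-a>q2; q1-b>q1; q2-a>q0; q2-b>q3; q3-a>q2; q3-b>q1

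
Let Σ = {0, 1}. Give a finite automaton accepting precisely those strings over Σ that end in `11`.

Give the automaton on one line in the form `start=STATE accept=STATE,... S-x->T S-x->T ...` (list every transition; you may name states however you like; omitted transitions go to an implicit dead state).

start=s0 accept=s2 s0-0->s0 s0-1->s1 s1-0->s0 s1-1->s2 s2-0->s0 s2-1->s2

Let each state record the length of the longest suffix of the input read so far that is also a prefix of `11`. s1 means the last symbol is `1`; s2 means the last 2 symbols are `11`. Accept only at s2, where the string currently ends in `11`.
3 states suffice.
        0   1  
>  s0   s0  s1 
   s1   s0  s2 
 * s2   s0  s2 
(> = start, * = accepting)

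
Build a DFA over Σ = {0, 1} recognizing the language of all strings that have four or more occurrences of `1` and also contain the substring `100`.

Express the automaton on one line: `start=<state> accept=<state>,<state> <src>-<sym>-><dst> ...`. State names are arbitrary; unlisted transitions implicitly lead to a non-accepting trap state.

start=q0 accept=q13,q15 q0-0->q0 q0-1->q1 q1-0->q2 q1-1->q3 q2-0->q4 q2-1->q3 q3-0->q5 q3-1->q6 q4-0->q4 q4-1->q7 q5-0->q7 q5-1->q6 q6-0->q8 q6-1->q9 q7-0->q7 q7-1->q10 q8-0->q10 q8-1->q9 q9-0->q11 q9-1->q12 q10-0->q10 q10-1->q13 q11-0->q13 q11-1->q12 q12-0->q14 q12-1->q12 q13-0->q13 q13-1->q15 q14-0->q15 q14-1->q12 q15-0->q15 q15-1->q15

Run two small machines in parallel and take their product. The first has 6 states tracking the count of `1`s, saturating at 5; the second has 4 states tracking whether and how much of `100` has been seen. A product state is a pair (one from each), accepting exactly when both do.
With 16 states:
          0    1  
>  q0     q0   q1 
   q1     q2   q3 
   q2     q4   q3 
   q3     q5   q6 
   q4     q4   q7 
   q5     q7   q6 
   q6     q8   q9 
   q7     q7  q10 
   q8    q10   q9 
   q9    q11  q12 
   q10   q10  q13 
   q11   q13  q12 
   q12   q14  q12 
 * q13   q13  q15 
   q14   q15  q12 
 * q15   q15  q15 
(> = start, * = accepting)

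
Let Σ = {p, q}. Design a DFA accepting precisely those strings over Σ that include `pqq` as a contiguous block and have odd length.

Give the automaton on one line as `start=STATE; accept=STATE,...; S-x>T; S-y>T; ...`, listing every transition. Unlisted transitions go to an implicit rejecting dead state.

start=A; accept=G; A-p>B; A-q>C; B-p>D; B-q>E; C-p>D; C-q>A; D-p>B; D-q>F; E-p>B; E-q>G; F-p>D; F-q>H; G-p>H; G-q>H; H-p>G; H-q>G

Run two small machines in parallel and take their product. One (4 states) tracks whether and how much of `pqq` has been seen; the other (2 states) tracks the input length modulo 2. Each combined state is a pair, one component from each; accept when both components accept.
       p  q 
>  A   B  C 
   B   D  E 
   C   D  A 
   D   B  F 
   E   B  G 
   F   D  H 
 * G   H  H 
   H   G  G 
(> = start, * = accepting)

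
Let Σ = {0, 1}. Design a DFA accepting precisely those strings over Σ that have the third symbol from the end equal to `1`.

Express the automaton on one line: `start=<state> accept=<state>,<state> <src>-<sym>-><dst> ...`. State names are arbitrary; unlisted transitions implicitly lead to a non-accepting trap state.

start=q0 accept=q11,q12,q13,q14 q0-0->q1 q0-1->q2 q1-0->q3 q1-1->q4 q2-0->q5 q2-1->q6 q3-0->q7 q3-1->q8 q4-0->q9 q4-1->q10 q5-0->q11 q5-1->q12 q6-0->q13 q6-1->q14 q7-0->q7 q7-1->q8 q8-0->q9 q8-1->q10 q9-0->q11 q9-1->q12 q10-0->q13 q10-1->q14 q11-0->q7 q11-1->q8 q12-0->q9 q12-1->q10 q13-0->q11 q13-1->q12 q14-0->q13 q14-1->q14

Because acceptance depends on a position counted from the end, the machine has to buffer the most recent 3 symbols. Make each state the string of the last up-to-3 symbols read; on input `x` shift the window left and append `x`. Accept when the buffered window has length 3 and begins with `1`.
A 15-state machine:
          0    1  
>  q0     q1   q2 
   q1     q3   q4 
   q2     q5   q6 
   q3     q7   q8 
   q4     q9  q10 
   q5    q11  q12 
   q6    q13  q14 
   q7     q7   q8 
   q8     q9  q10 
   q9    q11  q12 
   q10   q13  q14 
 * q11    q7   q8 
 * q12    q9  q10 
 * q13   q11  q12 
 * q14   q13  q14 
(> = start, * = accepting)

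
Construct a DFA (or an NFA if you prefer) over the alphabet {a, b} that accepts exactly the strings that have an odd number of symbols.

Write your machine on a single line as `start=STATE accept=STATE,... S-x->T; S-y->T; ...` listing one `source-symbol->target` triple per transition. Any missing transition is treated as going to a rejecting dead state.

start=q0; accept=q1; q0-a->q1; q0-b->q1; q1-a->q0; q1-b->q0

Count input length modulo 2: every symbol advances one step around the cycle q0 → q1 → q0. Accept at q1.
        a   b  
>  q0   q1  q1 
 * q1   q0  q0 
(> = start, * = accepting)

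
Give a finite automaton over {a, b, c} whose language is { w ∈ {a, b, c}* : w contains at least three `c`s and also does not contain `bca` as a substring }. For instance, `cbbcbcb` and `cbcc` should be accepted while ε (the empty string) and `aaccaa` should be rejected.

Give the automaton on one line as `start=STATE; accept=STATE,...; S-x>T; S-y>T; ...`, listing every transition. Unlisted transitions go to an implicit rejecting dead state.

start=q0; accept=q9,q10,q11; q0-a>q0; q0-b>q1; q0-c>q2; q1-a>q0; q1-b>q1; q1-c>q3; q2-a>q2; q2-b>q4; q2-c>q5; q3-a>q6; q3-b>q4; q3-c>q5; q4-a>q2; q4-b>q4; q4-c>q7; q5-a>q5; q5-b>q8; q5-c>q9; q6-a>q6; q6-b>q6; q6-c>q6; q7-a>q6; q7-b>q8; q7-c>q9; q8-a>q5; q8-b>q8; q8-c>q10; q9-a>q9; q9-b>q11; q9-c>q9; q10-a>q6; q10-b>q11; q10-c>q9; q11-a>q9; q11-b>q11; q11-c>q10

Build one automaton per condition and run them in lockstep. One (5 states) tracks the count of `c`s, saturating at 4; the other (4 states) tracks partial matches of the forbidden pattern `bca`. Each combined state is a pair, one component from each; accept when both components accept. Equivalent product states are then merged.
12 states suffice.
          a    b    c  
>  q0     q0   q1   q2 
   q1     q0   q1   q3 
   q2     q2   q4   q5 
   q3     q6   q4   q5 
   q4     q2   q4   q7 
   q5     q5   q8   q9 
   q6     q6   q6   q6 
   q7     q6   q8   q9 
   q8     q5   q8  q10 
 * q9     q9  q11   q9 
 * q10    q6  q11   q9 
 * q11    q9  q11  q10 
(> = start, * = accepting)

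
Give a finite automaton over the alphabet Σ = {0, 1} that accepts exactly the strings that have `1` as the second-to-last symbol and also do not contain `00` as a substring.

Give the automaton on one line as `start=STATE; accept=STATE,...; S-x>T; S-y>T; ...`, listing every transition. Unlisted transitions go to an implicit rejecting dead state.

Build one automaton per condition and run them in lockstep. One (7 states) tracks the last 2 symbols read; the other (3 states) tracks partial matches of the forbidden pattern `00`. Each combined state is a pair, one component from each; accept when both components accept. Minimizing collapses redundant product states.
        0   1  
>  S0   S1  S2 
   S1   S3  S2 
   S2   S4  S5 
   S3   S3  S3 
 * S4   S3  S2 
 * S5   S4  S5 
(> = start, * = accepting)

start=S0; accept=S4,S5; S0-0>S1; S0-1>S2; S1-0>S3; S1-1>S2; S2-0>S4; S2-1>S5; S3-0>S3; S3-1>S3; S4-0>S3; S4-1>S2; S5-0>S4; S5-1>S5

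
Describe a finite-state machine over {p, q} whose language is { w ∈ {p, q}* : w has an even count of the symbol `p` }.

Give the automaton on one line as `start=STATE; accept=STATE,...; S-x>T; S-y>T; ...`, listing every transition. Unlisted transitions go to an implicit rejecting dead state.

start=s0; accept=s0; s0-p>s1; s0-q>s0; s1-p>s0; s1-q>s1

Keep the running count of `p`s modulo 2: each `p` advances along the cycle s0 → s1 → s0 while other symbols loop. Accept at s0.
        p   q  
>* s0   s1  s0 
   s1   s0  s1 
(> = start, * = accepting)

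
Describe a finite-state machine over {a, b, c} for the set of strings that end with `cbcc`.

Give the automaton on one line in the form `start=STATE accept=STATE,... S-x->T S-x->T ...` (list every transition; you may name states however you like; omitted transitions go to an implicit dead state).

Let each state record the length of the longest suffix of the input read so far that is also a prefix of `cbcc`. s1 means the last symbol is `c`; s2 means the last 2 symbols are `cb`; s3 means the last 3 symbols are `cbc`; s4 means the last 4 symbols are `cbcc`. Accept only at s4, where the string currently ends in `cbcc`.
        a   b   c  
>  s0   s0  s0  s1 
   s1   s0  s2  s1 
   s2   s0  s0  s3 
   s3   s0  s2  s4 
 * s4   s0  s2  s1 
(> = start, * = accepting)

start=s0 accept=s4 s0-a->s0 s0-b->s0 s0-c->s1 s1-a->s0 s1-b->s2 s1-c->s1 s2-a->s0 s2-b->s0 s2-c->s3 s3-a->s0 s3-b->s2 s3-c->s4 s4-a->s0 s4-b->s2 s4-c->s1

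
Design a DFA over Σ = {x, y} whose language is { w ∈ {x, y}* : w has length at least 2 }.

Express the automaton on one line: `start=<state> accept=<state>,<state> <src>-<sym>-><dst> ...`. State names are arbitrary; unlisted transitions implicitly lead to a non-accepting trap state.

start=A accept=C,D A-x->B A-y->B B-x->C B-y->C C-x->D C-y->D D-x->D D-y->D

We only need to distinguish lengths 0, 1, …, 2, and '>2'. Chain A → B → C → D on every symbol, with D looping. Accepting states: {C, D}.
4 states suffice.
       x  y 
>  A   B  B 
   B   C  C 
 * C   D  D 
 * D   D  D 
(> = start, * = accepting)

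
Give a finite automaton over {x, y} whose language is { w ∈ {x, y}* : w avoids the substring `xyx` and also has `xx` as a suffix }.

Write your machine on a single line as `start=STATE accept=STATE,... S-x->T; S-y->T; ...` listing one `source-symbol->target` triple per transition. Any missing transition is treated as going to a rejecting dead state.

Build one automaton per condition and run them in lockstep. The first has 4 states tracking partial matches of the forbidden pattern `xyx`; the second has 3 states tracking how much of the suffix `xx` has currently been matched. A product state is a pair (one from each), accepting exactly when both do. After merging equivalent states the machine shrinks.
5 states suffice.
        x   y  
>  q0   q1  q0 
   q1   q2  q3 
 * q2   q2  q3 
   q3   q4  q0 
   q4   q4  q4 
(> = start, * = accepting)

start=q0; accept=q2; q0-x->q1; q0-y->q0; q1-x->q2; q1-y->q3; q2-x->q2; q2-y->q3; q3-x->q4; q3-y->q0; q4-x->q4; q4-y->q4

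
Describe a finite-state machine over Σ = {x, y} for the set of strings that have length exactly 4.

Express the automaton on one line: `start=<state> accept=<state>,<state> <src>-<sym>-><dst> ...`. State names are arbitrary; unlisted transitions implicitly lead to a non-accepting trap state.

start=q0 accept=q4 q0-x->q1 q0-y->q1 q1-x->q2 q1-y->q2 q2-x->q3 q2-y->q3 q3-x->q4 q3-y->q4 q4-x->q5 q4-y->q5 q5-x->q5 q5-y->q5

We only need to distinguish lengths 0, 1, …, 4, and '>4'. Chain q0 → q1 → q2 → q3 → q4 → q5 on every symbol, with q5 looping. Accepting states: {q4}.
With 6 states:
        x   y  
>  q0   q1  q1 
   q1   q2  q2 
   q2   q3  q3 
   q3   q4  q4 
 * q4   q5  q5 
   q5   q5  q5 
(> = start, * = accepting)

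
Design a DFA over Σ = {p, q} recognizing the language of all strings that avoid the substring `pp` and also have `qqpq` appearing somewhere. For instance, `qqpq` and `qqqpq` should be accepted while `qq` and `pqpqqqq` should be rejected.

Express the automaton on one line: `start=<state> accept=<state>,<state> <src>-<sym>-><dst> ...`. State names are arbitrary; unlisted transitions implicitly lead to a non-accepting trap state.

start=S0 accept=S6,S7 S0-p->S1 S0-q->S2 S1-p->S3 S1-q->S2 S2-p->S1 S2-q->S4 S3-p->S3 S3-q->S3 S4-p->S5 S4-q->S4 S5-p->S3 S5-q->S6 S6-p->S7 S6-q->S6 S7-p->S3 S7-q->S6

Handle the two conditions separately and then intersect. One (3 states) tracks partial matches of the forbidden pattern `pp`; the other (5 states) tracks whether and how much of `qqpq` has been seen. Each combined state is a pair, one component from each; accept when both components accept. Equivalent product states are then merged.
An 8-state machine:
        p   q  
>  S0   S1  S2 
   S1   S3  S2 
   S2   S1  S4 
   S3   S3  S3 
   S4   S5  S4 
   S5   S3  S6 
 * S6   S7  S6 
 * S7   S3  S6 
(> = start, * = accepting)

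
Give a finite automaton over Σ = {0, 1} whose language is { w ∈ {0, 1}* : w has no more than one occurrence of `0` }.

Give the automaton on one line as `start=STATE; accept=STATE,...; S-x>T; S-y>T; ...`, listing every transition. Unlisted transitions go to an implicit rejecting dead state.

start=q0; accept=q0,q1; q0-0>q1; q0-1>q0; q1-0>q2; q1-1>q1; q2-0>q2; q2-1>q2

Only the number of `0`s matters, and only up to 2. Make a chain q0 → q1 → q2 advanced by each `0` (with q2 absorbing); every other symbol self-loops. The accepting set is {q0, q1}.
        0   1  
>* q0   q1  q0 
 * q1   q2  q1 
   q2   q2  q2 
(> = start, * = accepting)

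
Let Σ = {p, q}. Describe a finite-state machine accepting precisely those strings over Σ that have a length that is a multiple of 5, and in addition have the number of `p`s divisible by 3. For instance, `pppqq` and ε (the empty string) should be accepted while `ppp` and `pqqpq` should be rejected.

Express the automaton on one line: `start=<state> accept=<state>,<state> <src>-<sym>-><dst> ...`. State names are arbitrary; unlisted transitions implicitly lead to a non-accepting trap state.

start=S0 accept=S0 S0-p->S1 S0-q->S2 S1-p->S3 S1-q->S4 S2-p->S4 S2-q->S5 S3-p->S6 S3-q->S7 S4-p->S7 S4-q->S8 S5-p->S8 S5-q->S6 S6-p->S9 S6-q->S10 S7-p->S10 S7-q->S11 S8-p->S11 S8-q->S9 S9-p->S12 S9-q->S13 S10-p->S13 S10-q->S0 S11-p->S0 S11-q->S12 S12-p->S2 S12-q->S14 S13-p->S14 S13-q->S1 S14-p->S5 S14-q->S3

Build one automaton per condition and run them in lockstep. The first has 5 states tracking the input length modulo 5; the second has 3 states tracking the count of `p`s modulo 3. A product state is a pair (one from each), accepting exactly when both do.
          p    q  
>* S0     S1   S2 
   S1     S3   S4 
   S2     S4   S5 
   S3     S6   S7 
   S4     S7   S8 
   S5     S8   S6 
   S6     S9  S10 
   S7    S10  S11 
   S8    S11   S9 
   S9    S12  S13 
   S10   S13   S0 
   S11    S0  S12 
   S12    S2  S14 
   S13   S14   S1 
   S14    S5   S3 
(> = start, * = accepting)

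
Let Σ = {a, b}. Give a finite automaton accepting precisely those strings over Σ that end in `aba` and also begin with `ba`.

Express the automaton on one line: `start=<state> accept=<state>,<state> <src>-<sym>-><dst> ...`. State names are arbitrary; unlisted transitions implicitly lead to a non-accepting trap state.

start=q0 accept=q5 q0-a->q1 q0-b->q2 q1-a->q1 q1-b->q1 q2-a->q3 q2-b->q1 q3-a->q3 q3-b->q4 q4-a->q5 q4-b->q6 q5-a->q3 q5-b->q4 q6-a->q3 q6-b->q6

Handle the two conditions separately and then intersect. One (4 states) tracks how much of the suffix `aba` has currently been matched; the other (4 states) tracks whether the input so far still matches the prefix `ba`. Each combined state is a pair, one component from each; accept when both components accept. After merging equivalent states the machine shrinks.
7 states suffice.
        a   b  
>  q0   q1  q2 
   q1   q1  q1 
   q2   q3  q1 
   q3   q3  q4 
   q4   q5  q6 
 * q5   q3  q4 
   q6   q3  q6 
(> = start, * = accepting)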